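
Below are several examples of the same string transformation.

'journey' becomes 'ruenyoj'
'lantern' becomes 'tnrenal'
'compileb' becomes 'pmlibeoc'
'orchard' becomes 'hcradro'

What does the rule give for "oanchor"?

The transformation: swap each adjacent pair of characters (1↔2, 3↔4, ...), then move the first 2 characters to the end (rotate left by 2).
For "oanchor", step one produces "aocnohr"; step two turns that into "cnohrao".

cnohrao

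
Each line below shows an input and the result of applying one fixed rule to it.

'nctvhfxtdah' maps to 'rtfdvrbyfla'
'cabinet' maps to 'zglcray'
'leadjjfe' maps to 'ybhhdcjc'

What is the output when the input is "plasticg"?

Looking at the pairs, the operation is to move the first 2 characters to the end (rotate left by 2), then shift every letter 2 places backward in the alphabet (wrapping around).
Applying both steps to "plasticg": "asticgpl", then "yqrgaenj".

yqrgaenj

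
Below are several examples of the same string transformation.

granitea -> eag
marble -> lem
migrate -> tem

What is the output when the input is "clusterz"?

rzc

The pattern: move the first character to the end, then keep only the last 3 characters.
Working it through for "clusterz": intermediate "lusterzc", final "rzc".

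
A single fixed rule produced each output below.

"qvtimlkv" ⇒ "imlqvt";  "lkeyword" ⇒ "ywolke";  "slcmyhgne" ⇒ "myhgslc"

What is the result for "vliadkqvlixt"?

adkqvlivli

Looking at the pairs, the operation is to delete the last 2 characters, then move the first 3 characters to the end (rotate left by 3).
Doing the same to "vliadkqvlixt": "adkqvlivli".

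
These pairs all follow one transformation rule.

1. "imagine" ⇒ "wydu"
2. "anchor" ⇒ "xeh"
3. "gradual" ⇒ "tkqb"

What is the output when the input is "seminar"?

In each case the input is transformed by: shift every letter 10 places backward in the alphabet (wrapping around), then delete the first 3 characters.
For "seminar", step one produces "iucydqh"; step two turns that into "ydqh".

ydqh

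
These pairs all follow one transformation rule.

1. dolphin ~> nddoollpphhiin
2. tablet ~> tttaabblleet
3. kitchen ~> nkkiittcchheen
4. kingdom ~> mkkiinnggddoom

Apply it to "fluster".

Looking at the pairs, the operation is to double every character, then move the last character to the front.
On "fluster" that produces "rfflluusstteer".
(Check on "kitchen": → "kkiittcchheenn" → "nkkiittcchheen" ✓)

rfflluusstteer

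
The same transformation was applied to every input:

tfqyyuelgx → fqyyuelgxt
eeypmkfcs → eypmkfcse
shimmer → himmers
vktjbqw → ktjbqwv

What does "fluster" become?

Looking at the pairs, the operation is to move the first character to the end.
Applying that to "fluster" gives "lusterf".

lusterf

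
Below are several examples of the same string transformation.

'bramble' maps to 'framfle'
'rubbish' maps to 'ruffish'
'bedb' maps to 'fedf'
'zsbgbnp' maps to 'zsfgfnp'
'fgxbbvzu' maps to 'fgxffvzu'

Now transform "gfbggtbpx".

gffggtfpx

Rule — replace every "b" with "f".
For "gfbggtbpx" the result is "gffggtfpx".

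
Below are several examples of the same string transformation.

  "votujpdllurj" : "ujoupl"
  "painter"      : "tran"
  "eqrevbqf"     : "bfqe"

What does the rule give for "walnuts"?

The transformation: move the last 3 characters to the front (rotate right by 3), then keep every other character starting from the first (positions 1st, 3rd, 5th, ...).
"walnuts" → "utswaln" → "usan".

usan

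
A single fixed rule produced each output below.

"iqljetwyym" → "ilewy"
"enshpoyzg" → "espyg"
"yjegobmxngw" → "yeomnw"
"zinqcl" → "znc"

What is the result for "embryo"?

eby

Looking at the pairs, the operation is to keep every other character starting from the first (positions 1st, 3rd, 5th, ...).
On "embryo" that produces "eby".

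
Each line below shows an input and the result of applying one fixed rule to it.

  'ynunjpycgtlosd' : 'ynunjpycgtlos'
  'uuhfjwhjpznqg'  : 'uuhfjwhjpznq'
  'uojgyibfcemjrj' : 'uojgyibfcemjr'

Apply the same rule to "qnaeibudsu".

Looking at the pairs, the operation is to delete the last character.
So "qnaeibudsu" becomes "qnaeibuds".

qnaeibuds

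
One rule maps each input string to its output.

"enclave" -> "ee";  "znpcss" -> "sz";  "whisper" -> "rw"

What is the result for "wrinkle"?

ew

What's happening: move the first character to the end, then keep only the last 2 characters.
On "wrinkle": the first step gives "rinklew", and the second then gives "ew".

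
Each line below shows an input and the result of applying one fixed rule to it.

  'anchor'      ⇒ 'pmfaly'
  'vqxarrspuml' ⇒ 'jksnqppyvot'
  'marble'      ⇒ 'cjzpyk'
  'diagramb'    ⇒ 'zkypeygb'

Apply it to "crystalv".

tjyrqwpa

Each output is the input with this applied: shift every letter 2 places backward in the alphabet (wrapping around), then reverse the string.
On "crystalv": the first step gives "apwqryjt", and the second then gives "tjyrqwpa".
(Check on "anchor": → "ylafmp" → "pmfaly" ✓)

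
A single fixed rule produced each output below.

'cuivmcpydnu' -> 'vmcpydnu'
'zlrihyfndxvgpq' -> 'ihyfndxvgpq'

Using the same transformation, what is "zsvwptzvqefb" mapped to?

wptzvqefb

Looking at the pairs, the operation is to delete the first 3 characters.
So "zsvwptzvqefb" becomes "wptzvqefb".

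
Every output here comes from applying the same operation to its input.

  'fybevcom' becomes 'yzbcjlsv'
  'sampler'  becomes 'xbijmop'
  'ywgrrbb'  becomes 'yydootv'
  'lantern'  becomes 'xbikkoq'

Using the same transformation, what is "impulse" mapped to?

bfijmpr

Rule — sort the characters into alphabetical order, then shift every letter 3 places backward in the alphabet (wrapping around).
Applying both steps to "impulse": "eilmpsu", then "bfijmpr".
(Check on "sampler": → "aelmprs" → "xbijmop" ✓)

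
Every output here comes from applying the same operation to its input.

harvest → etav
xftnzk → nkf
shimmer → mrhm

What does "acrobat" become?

Looking at the pairs, the operation is to move the last 3 characters to the front (rotate right by 3), then keep every other character starting from the first (positions 1st, 3rd, 5th, ...).
"acrobat" → "batacro" → "btco".

btco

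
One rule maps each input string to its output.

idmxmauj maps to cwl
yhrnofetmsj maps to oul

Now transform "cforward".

In each case the input is transformed by: shift every letter 2 places forward in the alphabet (wrapping around), then keep only the last 3 characters.
Starting from "cforward": after the first operation, "ehqtyctf"; after the second, "ctf".
(Check on "yhrnofetmsj": → "ajtpqhgvoul" → "oul" ✓)

ctf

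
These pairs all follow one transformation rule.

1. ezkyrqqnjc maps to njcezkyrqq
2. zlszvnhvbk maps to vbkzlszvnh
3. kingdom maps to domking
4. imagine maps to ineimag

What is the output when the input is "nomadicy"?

icynomad

Looking at the pairs, the operation is to move the last 3 characters to the front (rotate right by 3).
On "nomadicy" that produces "icynomad".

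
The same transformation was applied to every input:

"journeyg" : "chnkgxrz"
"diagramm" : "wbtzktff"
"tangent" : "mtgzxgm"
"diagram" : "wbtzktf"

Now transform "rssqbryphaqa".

The pattern: shift every letter 7 places backward in the alphabet (wrapping around).
For "rssqbryphaqa" the result is "klljukriatjt".

klljukriatjt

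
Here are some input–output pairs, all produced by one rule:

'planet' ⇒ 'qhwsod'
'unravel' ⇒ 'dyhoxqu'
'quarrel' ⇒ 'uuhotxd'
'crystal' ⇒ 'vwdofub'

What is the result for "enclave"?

odyhhqf

Rule — move the first 3 characters to the end (rotate left by 3), then shift every letter 3 places forward in the alphabet (wrapping around).
On "enclave": the first step gives "laveenc", and the second then gives "odyhhqf".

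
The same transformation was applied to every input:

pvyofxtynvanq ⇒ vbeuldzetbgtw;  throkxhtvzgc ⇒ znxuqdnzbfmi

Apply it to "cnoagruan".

itugmxagt

The transformation: shift every letter 6 places forward in the alphabet (wrapping around).
"cnoagruan" → "itugmxagt".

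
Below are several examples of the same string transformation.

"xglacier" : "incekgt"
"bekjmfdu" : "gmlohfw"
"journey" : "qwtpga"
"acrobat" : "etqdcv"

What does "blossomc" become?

nquuqoe

Each output is the input with this applied: delete the first character, then shift every letter 2 places forward in the alphabet (wrapping around).
For "blossomc", step one produces "lossomc"; step two turns that into "nquuqoe".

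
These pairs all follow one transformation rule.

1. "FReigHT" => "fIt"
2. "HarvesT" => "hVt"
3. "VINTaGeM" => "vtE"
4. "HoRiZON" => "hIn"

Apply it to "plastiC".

PSc

Rule — flip the case of every letter, then keep one character in every 3, starting at position 1 (positions 1st, 4th, 7th, ...).
Working it through for "plastiC": intermediate "PLASTIc", final "PSc".
(Check on "HoRiZON": → "hOrIzon" → "hIn" ✓)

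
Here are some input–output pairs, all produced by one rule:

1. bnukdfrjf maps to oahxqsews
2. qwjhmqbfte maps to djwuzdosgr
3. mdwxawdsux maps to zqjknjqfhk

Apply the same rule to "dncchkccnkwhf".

The transformation: shift every letter 13 places forward in the alphabet (wrapping around) — i.e. ROT13.
Applying that to "dncchkccnkwhf" gives "qappuxppaxjus".

qappuxppaxjus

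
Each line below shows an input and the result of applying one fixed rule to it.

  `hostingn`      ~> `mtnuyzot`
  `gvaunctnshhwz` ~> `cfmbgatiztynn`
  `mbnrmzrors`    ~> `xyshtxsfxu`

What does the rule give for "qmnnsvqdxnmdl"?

jrwsttybwjdts

Rule — move the last 2 characters to the front (rotate right by 2), then shift every letter 6 places forward in the alphabet (wrapping around).
Working it through for "qmnnsvqdxnmdl": intermediate "dlqmnnsvqdxnm", final "jrwsttybwjdts".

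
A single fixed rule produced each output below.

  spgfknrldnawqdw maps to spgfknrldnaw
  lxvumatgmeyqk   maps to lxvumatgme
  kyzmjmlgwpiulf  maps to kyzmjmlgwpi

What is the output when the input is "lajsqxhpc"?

Each output is the input with this applied: delete the last 3 characters.
Applying that to "lajsqxhpc" gives "lajsqx".

lajsqx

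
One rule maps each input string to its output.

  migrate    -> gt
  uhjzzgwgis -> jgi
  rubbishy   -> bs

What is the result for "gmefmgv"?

The pattern: keep one character in every 3, starting at position 3 (positions 3rd, 6th, 9th, ...).
For "gmefmgv" the result is "eg".

eg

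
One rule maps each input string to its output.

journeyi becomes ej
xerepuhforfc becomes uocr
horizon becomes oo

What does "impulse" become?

sm

The transformation: move the first 3 characters to the end (rotate left by 3), then keep one character in every 3, starting at position 3 (positions 3rd, 6th, 9th, ...).
Starting from "impulse": after the first operation, "ulseimp"; after the second, "sm".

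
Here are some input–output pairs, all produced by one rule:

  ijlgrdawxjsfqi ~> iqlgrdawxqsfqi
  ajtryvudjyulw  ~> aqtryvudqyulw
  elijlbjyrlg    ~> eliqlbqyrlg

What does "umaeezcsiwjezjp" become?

umaeezcsiwqezqp

Rule — replace every "j" with "q".
On "umaeezcsiwjezjp" that produces "umaeezcsiwqezqp".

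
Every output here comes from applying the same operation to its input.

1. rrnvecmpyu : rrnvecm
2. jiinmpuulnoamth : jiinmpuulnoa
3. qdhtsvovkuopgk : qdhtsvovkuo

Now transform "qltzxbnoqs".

What's happening: delete the last 3 characters.
"qltzxbnoqs" → "qltzxbn".

qltzxbn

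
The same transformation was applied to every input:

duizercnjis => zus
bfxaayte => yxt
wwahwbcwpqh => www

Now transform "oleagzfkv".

zvo

The transformation: sort the characters into reverse alphabetical order, then keep only the first 3 characters.
Working it through for "oleagzfkv": intermediate "zvolkgfea", final "zvo".
(Check on "bfxaayte": → "yxtfebaa" → "yxt" ✓)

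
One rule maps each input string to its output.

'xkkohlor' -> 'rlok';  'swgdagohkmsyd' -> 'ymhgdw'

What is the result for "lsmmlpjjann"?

The pattern: keep every other character starting from the second (positions 2nd, 4th, 6th, ...), then reverse the string.
Working it through for "lsmmlpjjann": intermediate "smpjn", final "njpms".

njpms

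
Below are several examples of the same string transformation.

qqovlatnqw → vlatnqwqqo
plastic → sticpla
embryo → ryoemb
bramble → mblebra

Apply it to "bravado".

The transformation: move the first 3 characters to the end (rotate left by 3).
Applying that to "bravado" gives "vadobra".

vadobra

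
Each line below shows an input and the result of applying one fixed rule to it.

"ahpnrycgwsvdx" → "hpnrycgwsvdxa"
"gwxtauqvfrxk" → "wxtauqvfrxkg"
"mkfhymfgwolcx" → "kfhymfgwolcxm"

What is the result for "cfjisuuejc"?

fjisuuejcc

Looking at the pairs, the operation is to move the first character to the end.
For "cfjisuuejc" the result is "fjisuuejcc".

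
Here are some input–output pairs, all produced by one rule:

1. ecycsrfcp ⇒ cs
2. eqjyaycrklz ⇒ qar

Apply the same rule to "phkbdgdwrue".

hdw

Looking at the pairs, the operation is to delete the last 2 characters, then keep one character in every 3, starting at position 2 (positions 2nd, 5th, 8th, ...).
For "phkbdgdwrue", step one produces "phkbdgdwr"; step two turns that into "hdw".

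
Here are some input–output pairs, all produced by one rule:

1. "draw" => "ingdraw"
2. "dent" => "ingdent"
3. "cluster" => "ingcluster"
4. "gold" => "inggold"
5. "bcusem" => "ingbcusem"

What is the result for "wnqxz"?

Looking at the pairs, the operation is to prepend "ing".
For "wnqxz" the result is "ingwnqxz".

ingwnqxz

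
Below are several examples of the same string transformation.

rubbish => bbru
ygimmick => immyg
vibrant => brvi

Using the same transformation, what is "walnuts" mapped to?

lnwa

The rule is to delete the last 3 characters, then move the first 2 characters to the end (rotate left by 2).
Working it through for "walnuts": intermediate "waln", final "lnwa".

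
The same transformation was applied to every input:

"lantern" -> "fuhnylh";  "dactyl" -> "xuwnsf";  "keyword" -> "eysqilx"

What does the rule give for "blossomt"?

vfimmign

Looking at the pairs, the operation is to shift every letter 6 places backward in the alphabet (wrapping around).
Applying that to "blossomt" gives "vfimmign".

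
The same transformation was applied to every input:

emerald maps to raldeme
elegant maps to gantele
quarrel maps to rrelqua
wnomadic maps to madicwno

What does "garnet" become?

What's happening: move the first 3 characters to the end (rotate left by 3).
So "garnet" becomes "netgar".

netgar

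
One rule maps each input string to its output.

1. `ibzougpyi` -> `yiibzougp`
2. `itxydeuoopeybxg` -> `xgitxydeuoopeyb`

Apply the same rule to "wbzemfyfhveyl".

ylwbzemfyfhve

What's happening: move the last 2 characters to the front (rotate right by 2).
On "wbzemfyfhveyl" that produces "ylwbzemfyfhve".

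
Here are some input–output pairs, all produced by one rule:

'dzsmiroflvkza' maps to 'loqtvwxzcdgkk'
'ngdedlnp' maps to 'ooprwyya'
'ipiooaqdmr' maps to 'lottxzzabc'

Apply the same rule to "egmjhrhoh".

The rule is to sort the characters into alphabetical order, then shift every letter 11 places forward in the alphabet (wrapping around).
Working it through for "egmjhrhoh": intermediate "eghhhjmor", final "prsssuxzc".

prsssuxzc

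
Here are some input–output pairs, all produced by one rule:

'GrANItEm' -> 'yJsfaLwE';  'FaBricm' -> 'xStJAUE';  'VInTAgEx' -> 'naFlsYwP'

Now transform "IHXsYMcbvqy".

In each case the input is transformed by: shift every letter 8 places backward in the alphabet (wrapping around), then flip the case of every letter.
"IHXsYMcbvqy" → "AZPkQEutniq" → "azpKqeUTNIQ".

azpKqeUTNIQ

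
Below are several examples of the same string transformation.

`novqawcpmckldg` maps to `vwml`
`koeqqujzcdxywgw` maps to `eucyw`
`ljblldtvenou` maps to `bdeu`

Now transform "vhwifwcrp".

wwp

The transformation: keep one character in every 3, starting at position 3 (positions 3rd, 6th, 9th, ...).
Doing the same to "vhwifwcrp": "wwp".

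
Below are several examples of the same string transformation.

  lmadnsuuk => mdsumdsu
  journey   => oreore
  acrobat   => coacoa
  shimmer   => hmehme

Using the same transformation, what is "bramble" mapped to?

In each case the input is transformed by: keep every other character starting from the second (positions 2nd, 4th, 6th, ...), then write the whole string twice.
Starting from "bramble": after the first operation, "rml"; after the second, "rmlrml".

rmlrml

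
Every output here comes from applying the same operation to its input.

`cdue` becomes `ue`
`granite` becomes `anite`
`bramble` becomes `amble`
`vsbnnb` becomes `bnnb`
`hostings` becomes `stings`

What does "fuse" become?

What's happening: delete the first 2 characters.
"fuse" → "se".

se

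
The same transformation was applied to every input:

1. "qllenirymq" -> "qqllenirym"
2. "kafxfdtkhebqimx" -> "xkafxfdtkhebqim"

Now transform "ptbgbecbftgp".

Each output is the input with this applied: move the last character to the front.
Applying that to "ptbgbecbftgp" gives "pptbgbecbftg".

pptbgbecbftg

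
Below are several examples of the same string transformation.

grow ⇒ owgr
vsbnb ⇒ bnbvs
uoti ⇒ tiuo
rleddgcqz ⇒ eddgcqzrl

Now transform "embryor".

bryorem

Rule — move the first 2 characters to the end (rotate left by 2).
"embryor" → "bryorem".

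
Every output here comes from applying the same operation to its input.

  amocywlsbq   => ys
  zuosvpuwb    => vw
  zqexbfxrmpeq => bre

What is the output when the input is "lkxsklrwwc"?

Each output is the input with this applied: delete the first 2 characters, then keep one character in every 3, starting at position 3 (positions 3rd, 6th, 9th, ...).
For "lkxsklrwwc" the result is "kw".

kw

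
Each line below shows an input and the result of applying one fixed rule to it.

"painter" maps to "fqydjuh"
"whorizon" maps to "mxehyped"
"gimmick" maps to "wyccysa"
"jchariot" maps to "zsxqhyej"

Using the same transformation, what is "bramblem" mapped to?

rhqcrbuc

Each output is the input with this applied: shift every letter 10 places backward in the alphabet (wrapping around).
So "bramblem" becomes "rhqcrbuc".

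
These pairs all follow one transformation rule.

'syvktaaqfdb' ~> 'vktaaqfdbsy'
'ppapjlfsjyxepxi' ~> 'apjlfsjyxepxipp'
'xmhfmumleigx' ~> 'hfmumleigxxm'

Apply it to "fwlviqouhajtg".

Rule — move the first 2 characters to the end (rotate left by 2).
"fwlviqouhajtg" → "lviqouhajtgfw".

lviqouhajtgfw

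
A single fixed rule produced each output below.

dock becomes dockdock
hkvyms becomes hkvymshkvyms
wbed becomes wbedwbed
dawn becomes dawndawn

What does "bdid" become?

The transformation: write the whole string twice.
Applying that to "bdid" gives "bdidbdid".

bdidbdid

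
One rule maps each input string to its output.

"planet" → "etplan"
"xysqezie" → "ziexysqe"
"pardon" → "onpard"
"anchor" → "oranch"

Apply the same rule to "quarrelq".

elqquarr

Each output is the input with this applied: move the first character to the end, then swap the front and back halves of the string.
"quarrelq" → "elqquarr".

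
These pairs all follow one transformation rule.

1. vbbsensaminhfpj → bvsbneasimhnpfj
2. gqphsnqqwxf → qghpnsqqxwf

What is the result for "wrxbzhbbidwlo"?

rwbxhzbbdilwo

Rule — swap each adjacent pair of characters (1↔2, 3↔4, ...).
So "wrxbzhbbidwlo" becomes "rwbxhzbbdilwo".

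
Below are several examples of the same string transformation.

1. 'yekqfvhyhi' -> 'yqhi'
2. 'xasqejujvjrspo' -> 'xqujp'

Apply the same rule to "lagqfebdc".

lqb

In each case the input is transformed by: keep one character in every 3, starting at position 1 (positions 1st, 4th, 7th, ...).
Applying that to "lagqfebdc" gives "lqb".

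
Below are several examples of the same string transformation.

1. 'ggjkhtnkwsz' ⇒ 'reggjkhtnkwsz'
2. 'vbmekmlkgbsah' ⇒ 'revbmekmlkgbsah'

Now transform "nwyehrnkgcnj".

The transformation: prepend "re".
So "nwyehrnkgcnj" becomes "renwyehrnkgcnj".

renwyehrnkgcnj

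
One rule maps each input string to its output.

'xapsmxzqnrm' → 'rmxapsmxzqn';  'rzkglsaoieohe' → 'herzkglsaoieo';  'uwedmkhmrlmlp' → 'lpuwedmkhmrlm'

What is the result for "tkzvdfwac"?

The transformation: move the last 2 characters to the front (rotate right by 2).
Applying that to "tkzvdfwac" gives "actkzvdfw".

actkzvdfw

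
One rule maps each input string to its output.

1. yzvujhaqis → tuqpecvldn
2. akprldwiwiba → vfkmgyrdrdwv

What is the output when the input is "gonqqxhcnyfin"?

The pattern: shift every letter 5 places backward in the alphabet (wrapping around).
Applying that to "gonqqxhcnyfin" gives "bjillscxitadi".

bjillscxitadi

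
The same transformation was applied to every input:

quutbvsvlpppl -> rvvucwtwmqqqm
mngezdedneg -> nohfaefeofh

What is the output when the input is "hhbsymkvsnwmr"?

The transformation: shift every letter 1 place forward in the alphabet (wrapping around).
On "hhbsymkvsnwmr" that produces "iictznlwtoxns".

iictznlwtoxns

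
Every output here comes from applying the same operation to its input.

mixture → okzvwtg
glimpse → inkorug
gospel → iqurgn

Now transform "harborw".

jctdqty

Rule — shift every letter 2 places forward in the alphabet (wrapping around).
Applying that to "harborw" gives "jctdqty".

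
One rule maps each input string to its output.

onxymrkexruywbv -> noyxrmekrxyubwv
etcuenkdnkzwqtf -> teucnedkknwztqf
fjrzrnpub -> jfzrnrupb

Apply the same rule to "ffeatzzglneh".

Rule — swap each adjacent pair of characters (1↔2, 3↔4, ...).
Applying that to "ffeatzzglneh" gives "ffaeztgznlhe".

ffaeztgznlhe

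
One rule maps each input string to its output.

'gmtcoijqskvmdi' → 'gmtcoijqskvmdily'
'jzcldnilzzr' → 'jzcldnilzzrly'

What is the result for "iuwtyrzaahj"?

Each output is the input with this applied: append "ly".
On "iuwtyrzaahj" that produces "iuwtyrzaahjly".

iuwtyrzaahjly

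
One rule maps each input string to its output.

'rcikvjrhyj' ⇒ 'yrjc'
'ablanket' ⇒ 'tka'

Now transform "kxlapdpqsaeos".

xqoea

The rule is to sort the characters into reverse alphabetical order, then keep one character in every 3, starting at position 1 (positions 1st, 4th, 7th, ...).
So "kxlapdpqsaeos" becomes "xqoea".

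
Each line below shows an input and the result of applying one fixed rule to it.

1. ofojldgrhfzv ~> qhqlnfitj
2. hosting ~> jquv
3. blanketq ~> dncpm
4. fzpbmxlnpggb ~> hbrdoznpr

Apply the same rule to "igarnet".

kict

Looking at the pairs, the operation is to shift every letter 2 places forward in the alphabet (wrapping around), then delete the last 3 characters.
"igarnet" → "kictpgv" → "kict".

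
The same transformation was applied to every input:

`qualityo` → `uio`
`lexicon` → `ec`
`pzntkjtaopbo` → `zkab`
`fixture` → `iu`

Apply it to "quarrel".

Each output is the input with this applied: keep one character in every 3, starting at position 2 (positions 2nd, 5th, 8th, ...).
For "quarrel" the result is "ur".

ur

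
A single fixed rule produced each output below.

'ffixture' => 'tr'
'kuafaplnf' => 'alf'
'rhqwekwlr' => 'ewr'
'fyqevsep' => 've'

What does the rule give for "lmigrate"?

What's happening: delete the first 3 characters, then keep every other character starting from the second (positions 2nd, 4th, 6th, ...).
Applying that to "lmigrate" gives "rt".
(Check on "rhqwekwlr": → "wekwlr" → "ewr" ✓)

rt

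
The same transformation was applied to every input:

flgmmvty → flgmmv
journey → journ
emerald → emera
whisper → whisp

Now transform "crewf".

cre

The pattern: delete the last 2 characters.
So "crewf" becomes "cre".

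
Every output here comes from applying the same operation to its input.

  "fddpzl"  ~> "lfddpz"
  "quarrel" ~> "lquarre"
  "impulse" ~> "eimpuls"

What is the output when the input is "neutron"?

The rule is to move the last character to the front.
Applying that to "neutron" gives "nneutro".

nneutro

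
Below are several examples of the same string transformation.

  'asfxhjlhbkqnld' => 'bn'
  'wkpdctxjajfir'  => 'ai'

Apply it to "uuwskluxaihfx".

Rule — keep one character in every 3, starting at position 3 (positions 3rd, 6th, 9th, ...), then keep only the last 2 characters.
Starting from "uuwskluxaihfx": after the first operation, "wlaf"; after the second, "af".
(Check on "asfxhjlhbkqnld": → "fjbn" → "bn" ✓)

af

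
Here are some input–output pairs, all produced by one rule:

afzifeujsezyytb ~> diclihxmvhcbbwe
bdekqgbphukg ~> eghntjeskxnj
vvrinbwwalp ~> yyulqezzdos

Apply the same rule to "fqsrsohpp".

itvuvrkss

What's happening: shift every letter 3 places forward in the alphabet (wrapping around).
So "fqsrsohpp" becomes "itvuvrkss".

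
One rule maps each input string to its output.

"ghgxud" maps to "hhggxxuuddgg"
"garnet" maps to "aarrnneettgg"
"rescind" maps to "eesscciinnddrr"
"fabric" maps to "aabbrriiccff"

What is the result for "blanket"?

llaannkkeettbb

In each case the input is transformed by: double every character, then move the first 2 characters to the end (rotate left by 2).
For "blanket", step one produces "bbllaannkkeett"; step two turns that into "llaannkkeettbb".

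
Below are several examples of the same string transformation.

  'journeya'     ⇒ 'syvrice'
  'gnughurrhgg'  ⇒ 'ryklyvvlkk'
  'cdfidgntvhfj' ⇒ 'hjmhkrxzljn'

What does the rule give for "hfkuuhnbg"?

joyylrfk

The pattern: shift every letter 4 places forward in the alphabet (wrapping around), then delete the first character.
"hfkuuhnbg" → "ljoyylrfk" → "joyylrfk".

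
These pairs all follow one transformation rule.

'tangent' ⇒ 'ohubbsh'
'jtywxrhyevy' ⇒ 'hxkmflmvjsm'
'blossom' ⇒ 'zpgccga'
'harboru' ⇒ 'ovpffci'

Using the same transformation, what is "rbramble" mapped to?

The rule is to shift every letter 12 places backward in the alphabet (wrapping around), then swap each adjacent pair of characters (1↔2, 3↔4, ...).
"rbramble" → "fpfoapzs" → "pfofpasz".

pfofpasz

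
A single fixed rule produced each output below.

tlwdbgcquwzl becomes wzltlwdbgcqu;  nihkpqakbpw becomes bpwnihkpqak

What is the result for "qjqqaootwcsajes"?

Rule — move the last 3 characters to the front (rotate right by 3).
So "qjqqaootwcsajes" becomes "jesqjqqaootwcsa".

jesqjqqaootwcsa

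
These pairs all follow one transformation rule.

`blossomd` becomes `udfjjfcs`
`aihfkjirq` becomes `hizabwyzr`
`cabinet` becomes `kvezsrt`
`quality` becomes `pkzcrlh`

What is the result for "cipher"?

What's happening: shift every letter 9 places backward in the alphabet (wrapping around), then reverse the string.
For "cipher" the result is "ivygzt".

ivygzt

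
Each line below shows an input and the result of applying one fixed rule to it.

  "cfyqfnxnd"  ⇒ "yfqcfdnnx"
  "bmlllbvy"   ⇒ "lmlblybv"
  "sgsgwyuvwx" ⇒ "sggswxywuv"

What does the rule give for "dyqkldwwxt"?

qykdltdxww

Looking at the pairs, the operation is to move the first 2 characters to the end (rotate left by 2), then take characters alternately from the front and the back (1st, last, 2nd, 2nd-last, ...).
Working it through for "dyqkldwwxt": intermediate "qkldwwxtdy", final "qykdltdxww".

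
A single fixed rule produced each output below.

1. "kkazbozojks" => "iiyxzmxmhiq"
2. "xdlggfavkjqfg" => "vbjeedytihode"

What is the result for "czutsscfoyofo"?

axsrqqadmwmdm

Looking at the pairs, the operation is to shift every letter 2 places backward in the alphabet (wrapping around).
"czutsscfoyofo" → "axsrqqadmwmdm".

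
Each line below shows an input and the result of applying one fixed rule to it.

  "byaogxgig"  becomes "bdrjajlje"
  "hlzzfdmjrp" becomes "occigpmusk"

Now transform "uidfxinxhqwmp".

Looking at the pairs, the operation is to shift every letter 3 places forward in the alphabet (wrapping around), then move the first character to the end.
Starting from "uidfxinxhqwmp": after the first operation, "xlgialqaktzps"; after the second, "lgialqaktzpsx".

lgialqaktzpsx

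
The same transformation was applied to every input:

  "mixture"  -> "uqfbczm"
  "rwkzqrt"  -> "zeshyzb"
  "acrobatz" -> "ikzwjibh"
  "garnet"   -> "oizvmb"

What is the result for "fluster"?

ntcabmz

What's happening: shift every letter 8 places forward in the alphabet (wrapping around).
Doing the same to "fluster": "ntcabmz".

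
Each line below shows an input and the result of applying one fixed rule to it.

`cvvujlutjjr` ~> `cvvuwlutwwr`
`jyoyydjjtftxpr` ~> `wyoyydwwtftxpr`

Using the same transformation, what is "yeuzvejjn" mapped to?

The rule is to replace every "j" with "w".
"yeuzvejjn" → "yeuzvewwn".

yeuzvewwn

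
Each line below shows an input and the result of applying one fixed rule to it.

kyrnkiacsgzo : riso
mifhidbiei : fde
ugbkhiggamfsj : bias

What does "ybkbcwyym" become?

kwm

Rule — keep one character in every 3, starting at position 3 (positions 3rd, 6th, 9th, ...).
So "ybkbcwyym" becomes "kwm".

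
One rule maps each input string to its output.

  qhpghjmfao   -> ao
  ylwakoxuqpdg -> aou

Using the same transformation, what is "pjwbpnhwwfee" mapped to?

ee

Looking at the pairs, the operation is to keep only the vowels.
Applying that to "pjwbpnhwwfee" gives "ee".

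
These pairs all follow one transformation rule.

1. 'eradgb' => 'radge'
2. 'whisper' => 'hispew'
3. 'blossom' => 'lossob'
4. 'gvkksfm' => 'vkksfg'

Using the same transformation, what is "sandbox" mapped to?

andbos

In each case the input is transformed by: delete the last character, then move the first character to the end.
So "sandbox" becomes "andbos".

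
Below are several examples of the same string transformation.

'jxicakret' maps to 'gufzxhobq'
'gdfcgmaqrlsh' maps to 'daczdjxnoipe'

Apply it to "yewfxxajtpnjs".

vbtcuuxgqmkgp

The rule is to shift every letter 3 places backward in the alphabet (wrapping around).
Doing the same to "yewfxxajtpnjs": "vbtcuuxgqmkgp".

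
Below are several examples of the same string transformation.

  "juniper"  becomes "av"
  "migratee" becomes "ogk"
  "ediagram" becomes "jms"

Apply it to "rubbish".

What's happening: keep one character in every 3, starting at position 2 (positions 2nd, 5th, 8th, ...), then shift every letter 6 places forward in the alphabet (wrapping around).
On "rubbish": the first step gives "ui", and the second then gives "ao".

ao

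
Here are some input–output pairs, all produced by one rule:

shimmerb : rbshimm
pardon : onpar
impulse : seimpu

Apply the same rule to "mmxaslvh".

vhmmxas

The transformation: move the last 2 characters to the front (rotate right by 2), then delete the last character.
Working it through for "mmxaslvh": intermediate "vhmmxasl", final "vhmmxas".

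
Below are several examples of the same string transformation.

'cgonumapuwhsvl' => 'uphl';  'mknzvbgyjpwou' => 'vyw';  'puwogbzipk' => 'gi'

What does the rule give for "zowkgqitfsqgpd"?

Looking at the pairs, the operation is to delete the first 2 characters, then keep one character in every 3, starting at position 3 (positions 3rd, 6th, 9th, ...).
Starting from "zowkgqitfsqgpd": after the first operation, "wkgqitfsqgpd"; after the second, "gtqd".

gtqd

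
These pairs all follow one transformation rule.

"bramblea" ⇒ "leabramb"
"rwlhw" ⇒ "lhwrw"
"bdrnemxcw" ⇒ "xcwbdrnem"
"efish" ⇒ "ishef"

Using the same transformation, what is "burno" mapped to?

Looking at the pairs, the operation is to move the last 3 characters to the front (rotate right by 3).
Doing the same to "burno": "rnobu".

rnobu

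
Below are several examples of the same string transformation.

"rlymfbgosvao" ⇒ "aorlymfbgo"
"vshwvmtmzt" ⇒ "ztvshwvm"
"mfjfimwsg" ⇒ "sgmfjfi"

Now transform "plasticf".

The transformation: move the last 2 characters to the front (rotate right by 2), then delete the last 2 characters.
For "plasticf", step one produces "cfplasti"; step two turns that into "cfplas".

cfplas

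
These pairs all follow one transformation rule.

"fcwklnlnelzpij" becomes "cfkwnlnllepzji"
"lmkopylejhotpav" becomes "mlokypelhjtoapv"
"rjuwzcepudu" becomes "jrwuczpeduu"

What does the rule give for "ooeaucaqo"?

Rule — swap each adjacent pair of characters (1↔2, 3↔4, ...).
On "ooeaucaqo" that produces "ooaecuqao".

ooaecuqao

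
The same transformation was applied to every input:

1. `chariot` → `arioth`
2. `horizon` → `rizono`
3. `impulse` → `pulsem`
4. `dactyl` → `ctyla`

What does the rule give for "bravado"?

avador

Each output is the input with this applied: delete the first character, then move the first character to the end.
Starting from "bravado": after the first operation, "ravado"; after the second, "avador".
(Check on "horizon": → "orizon" → "rizono" ✓)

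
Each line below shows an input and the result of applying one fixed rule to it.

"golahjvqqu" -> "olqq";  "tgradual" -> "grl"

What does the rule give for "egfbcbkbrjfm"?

gfbr

In each case the input is transformed by: swap each adjacent pair of characters (1↔2, 3↔4, ...), then keep one character in every 3, starting at position 1 (positions 1st, 4th, 7th, ...).
Applying both steps to "egfbcbkbrjfm": "gebfbcbkjrmf", then "gfbr".
(Check on "golahjvqqu": → "ogaljhqvuq" → "olqq" ✓)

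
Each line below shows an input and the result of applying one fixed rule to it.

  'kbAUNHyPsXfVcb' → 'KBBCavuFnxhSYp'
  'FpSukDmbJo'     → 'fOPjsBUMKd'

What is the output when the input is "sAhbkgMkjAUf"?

Each output is the input with this applied: take characters alternately from the front and the back (1st, last, 2nd, 2nd-last, ...), then flip the case of every letter.
Starting from "sAhbkgMkjAUf": after the first operation, "sfAUhAbjkkgM"; after the second, "SFauHaBJKKGm".

SFauHaBJKKGm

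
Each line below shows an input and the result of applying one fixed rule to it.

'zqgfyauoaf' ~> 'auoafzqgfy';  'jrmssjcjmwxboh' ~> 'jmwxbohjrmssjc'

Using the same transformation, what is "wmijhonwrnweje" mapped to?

Looking at the pairs, the operation is to swap the front and back halves of the string.
Applying that to "wmijhonwrnweje" gives "wrnwejewmijhon".

wrnwejewmijhon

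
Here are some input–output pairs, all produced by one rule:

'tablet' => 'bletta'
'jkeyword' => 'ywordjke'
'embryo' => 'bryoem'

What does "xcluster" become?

In each case the input is transformed by: move the last character to the front, then swap the front and back halves of the string.
On "xcluster": the first step gives "rxcluste", and the second then gives "usterxcl".

usterxcl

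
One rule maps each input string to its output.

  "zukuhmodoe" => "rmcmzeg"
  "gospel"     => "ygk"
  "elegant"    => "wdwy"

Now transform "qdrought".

Rule — delete the last 3 characters, then shift every letter 8 places backward in the alphabet (wrapping around).
"qdrought" → "qdrou" → "ivjgm".

ivjgm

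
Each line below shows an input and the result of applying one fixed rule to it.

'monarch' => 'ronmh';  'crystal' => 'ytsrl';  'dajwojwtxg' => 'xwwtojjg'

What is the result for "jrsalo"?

srol

The transformation: sort the characters into reverse alphabetical order, then delete the last 2 characters.
Doing the same to "jrsalo": "srol".
(Check on "crystal": → "ytsrlca" → "ytsrl" ✓)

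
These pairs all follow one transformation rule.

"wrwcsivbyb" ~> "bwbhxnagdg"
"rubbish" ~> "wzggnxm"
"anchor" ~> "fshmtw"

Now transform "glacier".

lqfhnjw

In each case the input is transformed by: shift every letter 5 places forward in the alphabet (wrapping around).
For "glacier" the result is "lqfhnjw".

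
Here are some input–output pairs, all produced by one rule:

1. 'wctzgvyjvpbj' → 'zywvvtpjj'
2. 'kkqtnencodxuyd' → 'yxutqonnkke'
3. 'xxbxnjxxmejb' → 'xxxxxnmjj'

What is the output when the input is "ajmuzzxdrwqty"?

Rule — sort the characters into reverse alphabetical order, then delete the last 3 characters.
On "ajmuzzxdrwqty" that produces "zzyxwutrqm".

zzyxwutrqm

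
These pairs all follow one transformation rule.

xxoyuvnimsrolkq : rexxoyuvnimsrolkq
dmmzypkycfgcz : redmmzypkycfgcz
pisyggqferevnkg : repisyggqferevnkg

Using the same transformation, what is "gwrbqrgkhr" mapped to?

Looking at the pairs, the operation is to prepend "re".
So "gwrbqrgkhr" becomes "regwrbqrgkhr".

regwrbqrgkhr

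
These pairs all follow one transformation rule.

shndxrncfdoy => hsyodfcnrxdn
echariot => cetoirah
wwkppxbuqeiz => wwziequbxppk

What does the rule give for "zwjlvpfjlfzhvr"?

wzrvhzfljfpvlj

The rule is to move the first 2 characters to the end (rotate left by 2), then reverse the string.
Starting from "zwjlvpfjlfzhvr": after the first operation, "jlvpfjlfzhvrzw"; after the second, "wzrvhzfljfpvlj".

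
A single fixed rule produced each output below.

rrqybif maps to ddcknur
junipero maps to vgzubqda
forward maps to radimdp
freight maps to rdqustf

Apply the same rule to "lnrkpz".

xzdwbl

Each output is the input with this applied: shift every letter 12 places forward in the alphabet (wrapping around).
Applying that to "lnrkpz" gives "xzdwbl".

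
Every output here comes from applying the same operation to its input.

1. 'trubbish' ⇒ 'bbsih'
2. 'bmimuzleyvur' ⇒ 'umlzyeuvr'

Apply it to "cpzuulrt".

Looking at the pairs, the operation is to delete the first 3 characters, then swap each adjacent pair of characters (1↔2, 3↔4, ...).
Working it through for "cpzuulrt": intermediate "uulrt", final "uurlt".

uurlt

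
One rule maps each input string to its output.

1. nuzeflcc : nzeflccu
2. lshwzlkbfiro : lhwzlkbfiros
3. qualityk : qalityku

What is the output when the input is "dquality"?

dualityq

In each case the input is transformed by: move the first character to the end, then swap the first and last characters.
On "dquality": the first step gives "qualityd", and the second then gives "dualityq".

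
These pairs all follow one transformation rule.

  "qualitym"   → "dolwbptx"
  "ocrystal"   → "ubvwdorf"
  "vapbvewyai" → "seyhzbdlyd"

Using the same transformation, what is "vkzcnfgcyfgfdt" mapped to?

cfqijfbijigwyn

The pattern: shift every letter 3 places forward in the alphabet (wrapping around), then move the first 2 characters to the end (rotate left by 2).
On "vkzcnfgcyfgfdt" that produces "cfqijfbijigwyn".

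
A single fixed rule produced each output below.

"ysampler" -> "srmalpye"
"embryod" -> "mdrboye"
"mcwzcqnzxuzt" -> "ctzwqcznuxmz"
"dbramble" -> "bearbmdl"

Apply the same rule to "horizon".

In each case the input is transformed by: swap the first and last characters, then swap each adjacent pair of characters (1↔2, 3↔4, ...).
"horizon" → "onirozh".
(Check on "embryod": → "dmbryoe" → "mdrboye" ✓)

onirozh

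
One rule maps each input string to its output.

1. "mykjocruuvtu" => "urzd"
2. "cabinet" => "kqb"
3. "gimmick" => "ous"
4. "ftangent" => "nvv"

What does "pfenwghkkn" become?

The rule is to shift every letter 8 places forward in the alphabet (wrapping around), then keep one character in every 3, starting at position 1 (positions 1st, 4th, 7th, ...).
Working it through for "pfenwghkkn": intermediate "xnmveopssv", final "xvpv".
(Check on "ftangent": → "nbivomvb" → "nvv" ✓)

xvpv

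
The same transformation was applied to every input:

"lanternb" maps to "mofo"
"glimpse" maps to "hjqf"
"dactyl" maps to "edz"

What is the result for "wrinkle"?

What's happening: shift every letter 1 place forward in the alphabet (wrapping around), then keep every other character starting from the first (positions 1st, 3rd, 5th, ...).
For "wrinkle", step one produces "xsjolmf"; step two turns that into "xjlf".

xjlf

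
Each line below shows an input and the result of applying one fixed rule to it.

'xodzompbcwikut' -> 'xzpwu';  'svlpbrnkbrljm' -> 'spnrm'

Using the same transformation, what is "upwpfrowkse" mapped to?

upos

Each output is the input with this applied: keep one character in every 3, starting at position 1 (positions 1st, 4th, 7th, ...).
Doing the same to "upwpfrowkse": "upos".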